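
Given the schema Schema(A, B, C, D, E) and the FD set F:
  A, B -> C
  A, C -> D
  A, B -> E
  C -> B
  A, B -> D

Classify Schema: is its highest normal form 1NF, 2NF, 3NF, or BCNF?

3NF

Candidate keys: {A, B}, {A, C}. Prime attributes: {A, B, C}.
C -> B: {C}⁺ = {B, C}, which is not all of the attributes, so the left side is not a superkey — BCNF is violated.
Its right-hand attributes {B} are all prime, as are those of every other non-superkey FD — the relation is in 3NF.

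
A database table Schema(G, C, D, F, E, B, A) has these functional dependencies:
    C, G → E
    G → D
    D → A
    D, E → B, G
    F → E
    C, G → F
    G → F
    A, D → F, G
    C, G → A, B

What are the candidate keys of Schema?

No FD produces {C}, so it must be in every candidate key.
{C, D}⁺ = {A, B, C, D, E, F, G}, which is every attribute, so {C, D} is a candidate key.
{C, G}⁺ = {A, B, C, D, E, F, G}, which is every attribute, so {C, G} is a candidate key.
No proper subset of any of these is a key, and no other minimal superkey exists.

{C, D}, {C, G}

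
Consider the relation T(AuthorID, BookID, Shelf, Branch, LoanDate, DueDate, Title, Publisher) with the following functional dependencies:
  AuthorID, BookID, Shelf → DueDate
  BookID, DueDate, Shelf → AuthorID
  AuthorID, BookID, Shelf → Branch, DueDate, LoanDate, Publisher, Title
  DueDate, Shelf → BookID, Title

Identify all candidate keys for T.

{AuthorID, BookID, Shelf}, {DueDate, Shelf}

{Shelf} never appears on the right of any FD, so every key must include it.
{DueDate, Shelf}⁺ = {AuthorID, BookID, Branch, DueDate, LoanDate, Publisher, Shelf, Title} — all of the relation — so {DueDate, Shelf} is a candidate key.
{AuthorID, BookID, Shelf}⁺ = {AuthorID, BookID, Branch, DueDate, LoanDate, Publisher, Shelf, Title} — all of the relation — so {AuthorID, BookID, Shelf} is a candidate key.
Any other superkey properly contains one of these, so there are no further candidate keys.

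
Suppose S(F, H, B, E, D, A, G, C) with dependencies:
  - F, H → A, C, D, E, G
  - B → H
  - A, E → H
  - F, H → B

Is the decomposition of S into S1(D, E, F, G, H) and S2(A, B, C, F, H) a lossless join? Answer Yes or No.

S1 ∩ S2 = {F, H}; its closure under F is {A, B, C, D, E, F, G, H}.
S1 is contained in that closure, so S1 ∩ S2 → S1 holds and the join is lossless.

Yes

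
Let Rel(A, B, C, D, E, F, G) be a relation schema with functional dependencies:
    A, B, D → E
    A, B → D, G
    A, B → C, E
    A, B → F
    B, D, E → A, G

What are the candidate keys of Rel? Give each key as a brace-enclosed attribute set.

{A, B}, {B, D, E}

Attributes never on any right-hand side: {B} — every candidate key must contain it.
{A, B} is a candidate key since {A, B}⁺ = {A, B, C, D, E, F, G} covers every attribute.
{B, D, E} is a candidate key since {B, D, E}⁺ = {A, B, C, D, E, F, G} covers every attribute.
No proper subset of any of these is a key, and no other minimal superkey exists.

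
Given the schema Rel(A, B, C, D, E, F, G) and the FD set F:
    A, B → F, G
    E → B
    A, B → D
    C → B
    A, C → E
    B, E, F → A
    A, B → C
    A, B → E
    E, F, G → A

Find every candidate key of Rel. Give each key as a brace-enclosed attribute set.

{A, B}, {A, C}, {A, E}, {E, F}

{A, B}⁺ = {A, B, C, D, E, F, G}, which is every attribute, so {A, B} is a candidate key.
{A, C}⁺ = {A, B, C, D, E, F, G}, which is every attribute, so {A, C} is a candidate key.
{A, E}⁺ = {A, B, C, D, E, F, G}, which is every attribute, so {A, E} is a candidate key.
{E, F}⁺ = {A, B, C, D, E, F, G}, which is every attribute, so {E, F} is a candidate key.
Any other superkey properly contains one of these, so there are no further candidate keys.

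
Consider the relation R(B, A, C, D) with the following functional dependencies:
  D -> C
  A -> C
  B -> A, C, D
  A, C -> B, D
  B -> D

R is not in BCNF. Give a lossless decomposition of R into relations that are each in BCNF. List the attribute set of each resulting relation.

{A, B, D}; {C, D}

Candidate keys of the original relation: {A}, {B}.
{A, B, C, D}: {D} determines {C, D} here but is not a superkey — split on D -> C, giving {C, D} and {A, B, D}.
{C, D} has no BCNF violation.
{A, B, D} has no BCNF violation.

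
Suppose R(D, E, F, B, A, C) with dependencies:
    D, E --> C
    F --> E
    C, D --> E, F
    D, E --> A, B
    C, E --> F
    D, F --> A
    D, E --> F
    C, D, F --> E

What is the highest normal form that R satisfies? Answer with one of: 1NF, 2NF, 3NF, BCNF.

3NF

Candidate keys: {C, D}, {D, E}, {D, F}. Prime attributes: {C, D, E, F}.
For F --> E we have {F}⁺ = {E, F}; {F} is not a superkey, so BCNF fails.
Since {E} ⊆ prime attributes and every other non-superkey FD also has a prime right side, the schema is in 3NF.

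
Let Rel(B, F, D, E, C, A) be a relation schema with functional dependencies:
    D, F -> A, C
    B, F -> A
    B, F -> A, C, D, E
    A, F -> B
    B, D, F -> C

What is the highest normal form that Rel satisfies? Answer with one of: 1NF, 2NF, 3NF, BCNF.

BCNF

Candidate keys: {A, F}, {B, F}, {D, F}. Prime attributes: {A, B, D, F}.
Every FD has a superkey on the left, so the relation is in BCNF.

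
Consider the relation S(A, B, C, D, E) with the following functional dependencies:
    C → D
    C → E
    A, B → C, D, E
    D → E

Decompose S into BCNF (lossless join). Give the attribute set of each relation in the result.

{A, B, C}; {C, D}; {D, E}

Candidate key of the original relation: {A, B}.
{A, B, C, D, E}: {C} determines {C, D, E} here but is not a superkey — split on C → D, E, giving {C, D, E} and {A, B, C}.
{C, D, E}: {D} determines {D, E} here but is not a superkey — split on D → E, giving {D, E} and {C, D}.
{D, E} has no BCNF violation.
{C, D} has no BCNF violation.
{A, B, C} has no BCNF violation.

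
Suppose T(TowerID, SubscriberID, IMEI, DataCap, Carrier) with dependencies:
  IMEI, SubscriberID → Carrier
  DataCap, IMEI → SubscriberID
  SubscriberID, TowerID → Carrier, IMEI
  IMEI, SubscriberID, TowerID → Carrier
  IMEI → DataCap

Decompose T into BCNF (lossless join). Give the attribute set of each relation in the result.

Candidate keys of the original relation: {IMEI, TowerID}, {SubscriberID, TowerID}.
In {Carrier, DataCap, IMEI, SubscriberID, TowerID}, {IMEI, SubscriberID} is not a superkey ({IMEI, SubscriberID}⁺ restricted to this set is {Carrier, DataCap, IMEI, SubscriberID}), so split on IMEI, SubscriberID → Carrier, DataCap into {Carrier, DataCap, IMEI, SubscriberID} and {IMEI, SubscriberID, TowerID}.
{Carrier, DataCap, IMEI, SubscriberID} is in BCNF.
In {IMEI, SubscriberID, TowerID}, {IMEI} is not a superkey ({IMEI}⁺ restricted to this set is {IMEI, SubscriberID}), so split on IMEI → SubscriberID into {IMEI, SubscriberID} and {IMEI, TowerID}.
{IMEI, SubscriberID} is in BCNF.
{IMEI, TowerID} is in BCNF.

{Carrier, DataCap, IMEI, SubscriberID}; {IMEI, TowerID}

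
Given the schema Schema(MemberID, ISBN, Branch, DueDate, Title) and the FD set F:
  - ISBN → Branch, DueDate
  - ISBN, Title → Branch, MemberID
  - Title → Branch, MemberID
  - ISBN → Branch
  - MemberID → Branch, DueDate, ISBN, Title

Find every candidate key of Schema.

{MemberID}⁺ = {Branch, DueDate, ISBN, MemberID, Title}, which is every attribute, so {MemberID} is a candidate key.
{Title}⁺ = {Branch, DueDate, ISBN, MemberID, Title}, which is every attribute, so {Title} is a candidate key.
Any other superkey properly contains one of these, so there are no further candidate keys.

{MemberID}, {Title}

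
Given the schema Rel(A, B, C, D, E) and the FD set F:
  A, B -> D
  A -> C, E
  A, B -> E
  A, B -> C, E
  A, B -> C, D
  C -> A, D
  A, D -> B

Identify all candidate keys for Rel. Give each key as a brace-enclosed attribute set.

{A}, {C}

{A}⁺ = {A, B, C, D, E} — all of the relation — so {A} is a candidate key.
{C}⁺ = {A, B, C, D, E} — all of the relation — so {C} is a candidate key.
No proper subset of any of these is a key, and no other minimal superkey exists.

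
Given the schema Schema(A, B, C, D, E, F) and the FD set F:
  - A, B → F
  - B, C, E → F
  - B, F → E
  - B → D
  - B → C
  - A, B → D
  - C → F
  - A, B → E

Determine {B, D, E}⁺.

Start with {B, D, E}.
B → C applies; add {C} → now {B, C, D, E}.
C → F applies; add {F} → now {B, C, D, E, F}.
No further FD applies.

{B, C, D, E, F}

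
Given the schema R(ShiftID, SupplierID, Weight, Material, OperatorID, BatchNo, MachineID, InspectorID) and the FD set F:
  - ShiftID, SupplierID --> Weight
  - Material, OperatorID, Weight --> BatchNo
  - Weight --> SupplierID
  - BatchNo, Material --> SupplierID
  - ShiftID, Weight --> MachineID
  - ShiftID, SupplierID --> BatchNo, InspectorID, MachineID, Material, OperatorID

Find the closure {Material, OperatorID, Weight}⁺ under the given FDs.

Start with {Material, OperatorID, Weight}.
Material, OperatorID, Weight --> BatchNo applies; add {BatchNo} → now {BatchNo, Material, OperatorID, Weight}.
Weight --> SupplierID applies; add {SupplierID} → now {BatchNo, Material, OperatorID, SupplierID, Weight}.
No further FD applies.

{BatchNo, Material, OperatorID, SupplierID, Weight}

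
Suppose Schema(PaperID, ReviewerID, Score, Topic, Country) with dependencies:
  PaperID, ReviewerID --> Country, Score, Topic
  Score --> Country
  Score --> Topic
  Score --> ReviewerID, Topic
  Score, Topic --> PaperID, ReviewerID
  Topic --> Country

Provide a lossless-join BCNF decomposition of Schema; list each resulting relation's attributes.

Candidate keys of the original relation: {PaperID, ReviewerID}, {Score}.
Within {Country, PaperID, ReviewerID, Score, Topic}: {Topic}⁺ ∩ {Country, PaperID, ReviewerID, Score, Topic} = {Country, Topic}, not the whole set, so Topic --> Country violates BCNF; decompose into {Country, Topic} and {PaperID, ReviewerID, Score, Topic}.
{Country, Topic} has no BCNF violation.
{PaperID, ReviewerID, Score, Topic} has no BCNF violation.

{Country, Topic}; {PaperID, ReviewerID, Score, Topic}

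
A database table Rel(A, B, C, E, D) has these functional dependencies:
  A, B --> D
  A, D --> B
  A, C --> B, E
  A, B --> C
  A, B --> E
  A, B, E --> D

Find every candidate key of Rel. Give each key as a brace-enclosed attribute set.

{A, B}, {A, C}, {A, D}

{A} never appears on the right of any FD, so every key must include it.
Closure of {A, B} is {A, B, C, D, E}, the whole schema; {A, B} is a candidate key.
Closure of {A, C} is {A, B, C, D, E}, the whole schema; {A, C} is a candidate key.
Closure of {A, D} is {A, B, C, D, E}, the whole schema; {A, D} is a candidate key.
Any other superkey properly contains one of these, so there are no further candidate keys.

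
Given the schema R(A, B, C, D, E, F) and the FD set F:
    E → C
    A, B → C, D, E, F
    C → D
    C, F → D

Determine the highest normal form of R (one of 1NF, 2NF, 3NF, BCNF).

Candidate key: {A, B}. Prime attributes: {A, B}.
E → C breaks BCNF: {E}⁺ = {C, D, E}, so {E} is not a superkey.
E → C determines the non-prime attribute {C} from a non-superkey — 3NF is violated.
No non-prime attribute depends on a proper subset of any candidate key, so 2NF holds.

2NF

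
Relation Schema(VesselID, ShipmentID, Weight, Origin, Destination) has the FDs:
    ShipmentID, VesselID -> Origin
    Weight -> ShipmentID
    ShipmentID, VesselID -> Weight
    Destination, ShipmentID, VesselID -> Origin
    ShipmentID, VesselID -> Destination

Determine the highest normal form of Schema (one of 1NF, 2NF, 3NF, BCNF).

3NF

Candidate keys: {ShipmentID, VesselID}, {VesselID, Weight}. Prime attributes: {ShipmentID, VesselID, Weight}.
For Weight -> ShipmentID we have {Weight}⁺ = {ShipmentID, Weight}; {Weight} is not a superkey, so BCNF fails.
Since {ShipmentID} ⊆ prime attributes and every other non-superkey FD also has a prime right side, the schema is in 3NF.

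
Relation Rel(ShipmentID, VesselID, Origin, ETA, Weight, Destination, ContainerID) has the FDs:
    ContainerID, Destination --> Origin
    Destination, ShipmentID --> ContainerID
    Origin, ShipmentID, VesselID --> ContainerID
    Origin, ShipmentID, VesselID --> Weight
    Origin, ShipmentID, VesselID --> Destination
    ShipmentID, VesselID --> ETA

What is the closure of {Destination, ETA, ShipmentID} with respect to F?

{ContainerID, Destination, ETA, Origin, ShipmentID}

Start with {Destination, ETA, ShipmentID}.
Destination, ShipmentID --> ContainerID applies; add {ContainerID} → now {ContainerID, Destination, ETA, ShipmentID}.
ContainerID, Destination --> Origin applies; add {Origin} → now {ContainerID, Destination, ETA, Origin, ShipmentID}.
No further FD applies.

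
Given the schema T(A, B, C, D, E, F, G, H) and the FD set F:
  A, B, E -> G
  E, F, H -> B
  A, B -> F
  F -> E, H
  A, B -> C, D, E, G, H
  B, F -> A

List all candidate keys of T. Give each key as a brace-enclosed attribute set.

{A, B}, {F}

{F} is a candidate key since {F}⁺ = {A, B, C, D, E, F, G, H} covers every attribute.
{A, B} is a candidate key since {A, B}⁺ = {A, B, C, D, E, F, G, H} covers every attribute.
No proper subset of any of these is a key, and no other minimal superkey exists.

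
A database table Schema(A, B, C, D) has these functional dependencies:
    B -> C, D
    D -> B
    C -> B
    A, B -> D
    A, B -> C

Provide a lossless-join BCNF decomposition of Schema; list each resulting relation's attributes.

{A, B}; {B, C, D}

Candidate keys of the original relation: {A, B}, {A, C}, {A, D}.
{A, B, C, D}: {B} determines {B, C, D} here but is not a superkey — split on B -> C, D, giving {B, C, D} and {A, B}.
{B, C, D} is in BCNF.
{A, B} is in BCNF.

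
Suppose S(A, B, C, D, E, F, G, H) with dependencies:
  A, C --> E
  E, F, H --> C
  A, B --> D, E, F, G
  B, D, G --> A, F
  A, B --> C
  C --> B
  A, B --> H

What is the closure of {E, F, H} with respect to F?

Start with {E, F, H}.
E, F, H --> C applies; add {C} → now {C, E, F, H}.
C --> B applies; add {B} → now {B, C, E, F, H}.
No further FD applies.

{B, C, E, F, H}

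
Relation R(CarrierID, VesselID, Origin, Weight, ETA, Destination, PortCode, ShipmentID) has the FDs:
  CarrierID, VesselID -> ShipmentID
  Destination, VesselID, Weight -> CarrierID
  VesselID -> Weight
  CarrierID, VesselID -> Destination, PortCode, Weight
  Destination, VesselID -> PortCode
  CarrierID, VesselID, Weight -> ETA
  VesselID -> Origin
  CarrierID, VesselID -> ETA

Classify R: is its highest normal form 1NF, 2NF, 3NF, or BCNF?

Candidate keys: {CarrierID, VesselID}, {Destination, VesselID}. Prime attributes: {CarrierID, Destination, VesselID}.
For VesselID -> Weight we have {VesselID}⁺ = {Origin, VesselID, Weight}; {VesselID} is not a superkey, so BCNF fails.
Because {Weight} is non-prime and the left side of VesselID -> Weight is not a superkey, the relation is not in 3NF.
Since {VesselID} ⊂ {CarrierID, VesselID} and {VesselID}⁺ ⊇ {Origin, Weight} with {Origin, Weight} non-prime, there is a partial dependency; 2NF fails.

1NF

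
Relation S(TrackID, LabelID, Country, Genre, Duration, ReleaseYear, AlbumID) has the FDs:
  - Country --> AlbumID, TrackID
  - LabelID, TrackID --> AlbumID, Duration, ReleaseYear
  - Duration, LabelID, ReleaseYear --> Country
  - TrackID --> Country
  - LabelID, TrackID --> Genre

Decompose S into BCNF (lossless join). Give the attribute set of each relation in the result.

Candidate keys of the original relation: {Country, LabelID}, {Duration, LabelID, ReleaseYear}, {LabelID, TrackID}.
In {AlbumID, Country, Duration, Genre, LabelID, ReleaseYear, TrackID}, {Country} is not a superkey ({Country}⁺ restricted to this set is {AlbumID, Country, TrackID}), so split on Country --> AlbumID, TrackID into {AlbumID, Country, TrackID} and {Country, Duration, Genre, LabelID, ReleaseYear}.
{AlbumID, Country, TrackID} has no BCNF violation.
{Country, Duration, Genre, LabelID, ReleaseYear} has no BCNF violation.

{AlbumID, Country, TrackID}; {Country, Duration, Genre, LabelID, ReleaseYear}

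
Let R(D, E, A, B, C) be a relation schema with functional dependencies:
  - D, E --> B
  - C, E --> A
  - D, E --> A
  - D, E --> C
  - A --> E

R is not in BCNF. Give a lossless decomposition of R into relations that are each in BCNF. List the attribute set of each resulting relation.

{A, C}; {A, E}; {B, C, D, E}

Candidate keys of the original relation: {A, D}, {D, E}.
In {A, B, C, D, E}, {C, E} is not a superkey ({C, E}⁺ restricted to this set is {A, C, E}), so split on C, E --> A into {A, C, E} and {B, C, D, E}.
In {A, C, E}, {A} is not a superkey ({A}⁺ restricted to this set is {A, E}), so split on A --> E into {A, E} and {A, C}.
{A, E}: every determinant is a superkey — BCNF.
{A, C}: every determinant is a superkey — BCNF.
{B, C, D, E}: every determinant is a superkey — BCNF.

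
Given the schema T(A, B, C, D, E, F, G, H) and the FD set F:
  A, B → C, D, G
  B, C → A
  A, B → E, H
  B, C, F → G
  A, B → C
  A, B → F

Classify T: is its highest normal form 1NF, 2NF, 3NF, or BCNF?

BCNF

Candidate keys: {A, B}, {B, C}. Prime attributes: {A, B, C}.
Each dependency's left side is a superkey — BCNF holds.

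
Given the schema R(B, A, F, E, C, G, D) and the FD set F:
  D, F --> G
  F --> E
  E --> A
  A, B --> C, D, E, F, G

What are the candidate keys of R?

{A, B}, {B, E}, {B, F}

No FD produces {B}, so it must be in every candidate key.
{A, B}⁺ = {A, B, C, D, E, F, G} — all of the relation — so {A, B} is a candidate key.
{B, E}⁺ = {A, B, C, D, E, F, G} — all of the relation — so {B, E} is a candidate key.
{B, F}⁺ = {A, B, C, D, E, F, G} — all of the relation — so {B, F} is a candidate key.
These are minimal and exhaustive — every other superkey contains one of them.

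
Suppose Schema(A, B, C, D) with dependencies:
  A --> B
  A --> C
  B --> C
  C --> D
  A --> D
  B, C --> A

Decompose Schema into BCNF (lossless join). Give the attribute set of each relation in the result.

{A, B, C}; {C, D}

Candidate keys of the original relation: {A}, {B}.
In {A, B, C, D}, {C} is not a superkey ({C}⁺ restricted to this set is {C, D}), so split on C --> D into {C, D} and {A, B, C}.
{C, D}: every determinant is a superkey — BCNF.
{A, B, C}: every determinant is a superkey — BCNF.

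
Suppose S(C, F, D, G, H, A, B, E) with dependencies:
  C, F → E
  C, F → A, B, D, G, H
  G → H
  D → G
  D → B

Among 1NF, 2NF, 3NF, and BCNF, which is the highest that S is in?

Candidate key: {C, F}. Prime attributes: {C, F}.
For G → H we have {G}⁺ = {G, H}; {G} is not a superkey, so BCNF fails.
Because {H} is non-prime and the left side of G → H is not a superkey, the relation is not in 3NF.
No non-prime attribute depends on a proper subset of any candidate key, so 2NF holds.

2NF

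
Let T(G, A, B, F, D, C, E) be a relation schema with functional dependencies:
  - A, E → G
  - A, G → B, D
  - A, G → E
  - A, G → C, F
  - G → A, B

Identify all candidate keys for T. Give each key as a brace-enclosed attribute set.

{A, E}, {G}

{G}⁺ = {A, B, C, D, E, F, G} — all of the relation — so {G} is a candidate key.
{A, E}⁺ = {A, B, C, D, E, F, G} — all of the relation — so {A, E} is a candidate key.
Any other superkey properly contains one of these, so there are no further candidate keys.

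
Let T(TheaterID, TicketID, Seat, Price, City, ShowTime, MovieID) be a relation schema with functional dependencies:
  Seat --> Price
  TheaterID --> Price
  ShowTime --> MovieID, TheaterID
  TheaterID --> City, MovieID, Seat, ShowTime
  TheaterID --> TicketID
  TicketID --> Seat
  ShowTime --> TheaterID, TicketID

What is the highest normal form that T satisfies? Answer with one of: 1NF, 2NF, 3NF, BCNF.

Candidate keys: {ShowTime}, {TheaterID}. Prime attributes: {ShowTime, TheaterID}.
Seat --> Price breaks BCNF: {Seat}⁺ = {Price, Seat}, so {Seat} is not a superkey.
Seat --> Price has non-prime {Price} on the right and a non-superkey on the left, so 3NF fails.
Every candidate key is a single attribute, so no partial dependency is possible; 2NF holds.

2NF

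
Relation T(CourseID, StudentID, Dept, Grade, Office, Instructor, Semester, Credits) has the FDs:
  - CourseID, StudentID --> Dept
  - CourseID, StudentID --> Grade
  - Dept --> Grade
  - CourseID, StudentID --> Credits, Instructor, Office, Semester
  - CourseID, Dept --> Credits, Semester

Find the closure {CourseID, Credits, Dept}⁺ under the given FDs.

Start with {CourseID, Credits, Dept}.
Dept --> Grade applies; add {Grade} → now {CourseID, Credits, Dept, Grade}.
CourseID, Dept --> Credits, Semester applies; add {Semester} → now {CourseID, Credits, Dept, Grade, Semester}.
No further FD applies.

{CourseID, Credits, Dept, Grade, Semester}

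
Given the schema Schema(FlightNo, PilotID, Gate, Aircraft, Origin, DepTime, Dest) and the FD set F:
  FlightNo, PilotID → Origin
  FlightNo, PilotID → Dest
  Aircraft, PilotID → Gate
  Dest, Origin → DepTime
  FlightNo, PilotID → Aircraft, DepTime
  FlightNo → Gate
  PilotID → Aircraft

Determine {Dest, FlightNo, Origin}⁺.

Start with {Dest, FlightNo, Origin}.
Dest, Origin → DepTime applies; add {DepTime} → now {DepTime, Dest, FlightNo, Origin}.
FlightNo → Gate applies; add {Gate} → now {DepTime, Dest, FlightNo, Gate, Origin}.
No further FD applies.

{DepTime, Dest, FlightNo, Gate, Origin}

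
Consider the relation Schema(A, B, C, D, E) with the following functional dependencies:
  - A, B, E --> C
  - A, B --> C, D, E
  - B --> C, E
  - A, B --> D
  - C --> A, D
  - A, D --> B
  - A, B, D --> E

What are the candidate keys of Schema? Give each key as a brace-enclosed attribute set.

{B}⁺ = {A, B, C, D, E} — all of the relation — so {B} is a candidate key.
{C}⁺ = {A, B, C, D, E} — all of the relation — so {C} is a candidate key.
{A, D}⁺ = {A, B, C, D, E} — all of the relation — so {A, D} is a candidate key.
Any other superkey properly contains one of these, so there are no further candidate keys.

{A, D}, {B}, {C}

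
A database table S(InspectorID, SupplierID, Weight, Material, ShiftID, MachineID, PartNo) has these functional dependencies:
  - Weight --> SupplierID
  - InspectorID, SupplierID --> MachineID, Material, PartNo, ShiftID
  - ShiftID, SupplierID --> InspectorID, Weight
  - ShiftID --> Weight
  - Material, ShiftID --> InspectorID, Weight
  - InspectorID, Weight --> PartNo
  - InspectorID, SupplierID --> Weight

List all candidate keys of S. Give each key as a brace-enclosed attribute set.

{InspectorID, SupplierID}, {InspectorID, Weight}, {ShiftID}

{ShiftID}⁺ = {InspectorID, MachineID, Material, PartNo, ShiftID, SupplierID, Weight}, which is every attribute, so {ShiftID} is a candidate key.
{InspectorID, SupplierID}⁺ = {InspectorID, MachineID, Material, PartNo, ShiftID, SupplierID, Weight}, which is every attribute, so {InspectorID, SupplierID} is a candidate key.
{InspectorID, Weight}⁺ = {InspectorID, MachineID, Material, PartNo, ShiftID, SupplierID, Weight}, which is every attribute, so {InspectorID, Weight} is a candidate key.
These are minimal and exhaustive — every other superkey contains one of them.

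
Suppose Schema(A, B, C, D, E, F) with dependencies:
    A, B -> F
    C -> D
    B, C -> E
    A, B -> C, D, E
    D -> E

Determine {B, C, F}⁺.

{B, C, D, E, F}

Start with {B, C, F}.
C -> D applies; add {D} → now {B, C, D, F}.
B, C -> E applies; add {E} → now {B, C, D, E, F}.
No further FD applies.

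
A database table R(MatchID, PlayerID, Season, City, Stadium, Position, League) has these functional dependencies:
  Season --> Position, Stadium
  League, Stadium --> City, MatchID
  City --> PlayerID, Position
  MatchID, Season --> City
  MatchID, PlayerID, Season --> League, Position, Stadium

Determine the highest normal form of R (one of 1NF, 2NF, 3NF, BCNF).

1NF

Candidate keys: {League, Season}, {MatchID, Season}. Prime attributes: {League, MatchID, Season}.
For Season --> Position, Stadium we have {Season}⁺ = {Position, Season, Stadium}; {Season} is not a superkey, so BCNF fails.
Because {Position, Stadium} are non-prime and the left side of Season --> Position, Stadium is not a superkey, the relation is not in 3NF.
Since {Season} ⊂ {League, Season} and {Season}⁺ ⊇ {Position, Stadium} with {Position, Stadium} non-prime, there is a partial dependency; 2NF fails.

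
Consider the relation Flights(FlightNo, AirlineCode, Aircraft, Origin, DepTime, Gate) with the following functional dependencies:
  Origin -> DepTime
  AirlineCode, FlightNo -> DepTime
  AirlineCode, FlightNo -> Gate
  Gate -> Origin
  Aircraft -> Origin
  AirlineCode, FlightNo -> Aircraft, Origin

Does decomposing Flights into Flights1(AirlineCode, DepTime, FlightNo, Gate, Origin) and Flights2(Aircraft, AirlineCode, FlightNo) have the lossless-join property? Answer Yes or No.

Flights1 ∩ Flights2 = {AirlineCode, FlightNo}; its closure under F is {Aircraft, AirlineCode, DepTime, FlightNo, Gate, Origin}.
Flights1 is contained in that closure, so Flights1 ∩ Flights2 -> Flights1 holds and the join is lossless.

Yes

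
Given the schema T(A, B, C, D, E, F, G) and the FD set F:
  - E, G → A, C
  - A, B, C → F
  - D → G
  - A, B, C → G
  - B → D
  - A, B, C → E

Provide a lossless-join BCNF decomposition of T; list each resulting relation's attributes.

{A, C, E, G}; {B, D}; {B, E, F}; {D, G}

Candidate keys of the original relation: {A, B, C}, {B, E}.
{A, B, C, D, E, F, G}: {E, G} determines {A, C, E, G} here but is not a superkey — split on E, G → A, C, giving {A, C, E, G} and {B, D, E, F, G}.
{A, C, E, G} has no BCNF violation.
{B, D, E, F, G}: {D} determines {D, G} here but is not a superkey — split on D → G, giving {D, G} and {B, D, E, F}.
{D, G} has no BCNF violation.
{B, D, E, F}: {B} determines {B, D} here but is not a superkey — split on B → D, giving {B, D} and {B, E, F}.
{B, D} has no BCNF violation.
{B, E, F} has no BCNF violation.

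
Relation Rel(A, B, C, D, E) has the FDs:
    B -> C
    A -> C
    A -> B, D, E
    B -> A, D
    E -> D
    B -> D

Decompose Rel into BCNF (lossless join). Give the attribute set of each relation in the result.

Candidate keys of the original relation: {A}, {B}.
{A, B, C, D, E}: {E} determines {D, E} here but is not a superkey — split on E -> D, giving {D, E} and {A, B, C, E}.
{D, E} has no BCNF violation.
{A, B, C, E} has no BCNF violation.

{A, B, C, E}; {D, E}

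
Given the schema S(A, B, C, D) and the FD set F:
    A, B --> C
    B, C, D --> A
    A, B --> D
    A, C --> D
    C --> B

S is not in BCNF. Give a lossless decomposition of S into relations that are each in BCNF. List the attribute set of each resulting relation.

Candidate keys of the original relation: {A, B}, {A, C}, {C, D}.
{A, B, C, D}: {C} determines {B, C} here but is not a superkey — split on C --> B, giving {B, C} and {A, C, D}.
{B, C} has no BCNF violation.
{A, C, D} has no BCNF violation.

{A, C, D}; {B, C}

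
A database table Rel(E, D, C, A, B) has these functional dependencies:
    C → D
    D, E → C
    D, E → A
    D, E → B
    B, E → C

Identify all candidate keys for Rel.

{B, E}, {C, E}, {D, E}

Attributes never on any right-hand side: {E} — every candidate key must contain it.
{B, E} is a candidate key since {B, E}⁺ = {A, B, C, D, E} covers every attribute.
{C, E} is a candidate key since {C, E}⁺ = {A, B, C, D, E} covers every attribute.
{D, E} is a candidate key since {D, E}⁺ = {A, B, C, D, E} covers every attribute.
No proper subset of any of these is a key, and no other minimal superkey exists.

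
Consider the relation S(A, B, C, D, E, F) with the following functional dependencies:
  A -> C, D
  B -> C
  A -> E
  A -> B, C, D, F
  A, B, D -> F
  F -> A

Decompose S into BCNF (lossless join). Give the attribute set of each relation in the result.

{A, B, D, E, F}; {B, C}

Candidate keys of the original relation: {A}, {F}.
{A, B, C, D, E, F}: {B} determines {B, C} here but is not a superkey — split on B -> C, giving {B, C} and {A, B, D, E, F}.
{B, C} is in BCNF.
{A, B, D, E, F} is in BCNF.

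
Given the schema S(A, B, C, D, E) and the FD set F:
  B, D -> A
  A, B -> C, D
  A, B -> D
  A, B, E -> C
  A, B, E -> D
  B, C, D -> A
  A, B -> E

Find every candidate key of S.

Attributes never on any right-hand side: {B} — every candidate key must contain it.
{A, B}⁺ = {A, B, C, D, E}, which is every attribute, so {A, B} is a candidate key.
{B, D}⁺ = {A, B, C, D, E}, which is every attribute, so {B, D} is a candidate key.
No proper subset of any of these is a key, and no other minimal superkey exists.

{A, B}, {B, D}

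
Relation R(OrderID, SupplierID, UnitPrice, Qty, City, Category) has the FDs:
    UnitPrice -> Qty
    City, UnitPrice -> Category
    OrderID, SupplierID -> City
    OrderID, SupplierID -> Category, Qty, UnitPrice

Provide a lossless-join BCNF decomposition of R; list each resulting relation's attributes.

Candidate key of the original relation: {OrderID, SupplierID}.
Within {Category, City, OrderID, Qty, SupplierID, UnitPrice}: {UnitPrice}⁺ ∩ {Category, City, OrderID, Qty, SupplierID, UnitPrice} = {Qty, UnitPrice}, not the whole set, so UnitPrice -> Qty violates BCNF; decompose into {Qty, UnitPrice} and {Category, City, OrderID, SupplierID, UnitPrice}.
{Qty, UnitPrice}: every determinant is a superkey — BCNF.
Within {Category, City, OrderID, SupplierID, UnitPrice}: {City, UnitPrice}⁺ ∩ {Category, City, OrderID, SupplierID, UnitPrice} = {Category, City, UnitPrice}, not the whole set, so City, UnitPrice -> Category violates BCNF; decompose into {Category, City, UnitPrice} and {City, OrderID, SupplierID, UnitPrice}.
{Category, City, UnitPrice}: every determinant is a superkey — BCNF.
{City, OrderID, SupplierID, UnitPrice}: every determinant is a superkey — BCNF.

{Category, City, UnitPrice}; {City, OrderID, SupplierID, UnitPrice}; {Qty, UnitPrice}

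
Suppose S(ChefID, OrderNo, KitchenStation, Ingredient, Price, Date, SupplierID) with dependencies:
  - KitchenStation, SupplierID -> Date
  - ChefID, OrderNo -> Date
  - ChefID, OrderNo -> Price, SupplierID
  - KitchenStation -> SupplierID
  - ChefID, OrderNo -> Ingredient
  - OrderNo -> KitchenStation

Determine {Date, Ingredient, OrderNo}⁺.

{Date, Ingredient, KitchenStation, OrderNo, SupplierID}

Start with {Date, Ingredient, OrderNo}.
OrderNo -> KitchenStation applies; add {KitchenStation} → now {Date, Ingredient, KitchenStation, OrderNo}.
KitchenStation -> SupplierID applies; add {SupplierID} → now {Date, Ingredient, KitchenStation, OrderNo, SupplierID}.
No further FD applies.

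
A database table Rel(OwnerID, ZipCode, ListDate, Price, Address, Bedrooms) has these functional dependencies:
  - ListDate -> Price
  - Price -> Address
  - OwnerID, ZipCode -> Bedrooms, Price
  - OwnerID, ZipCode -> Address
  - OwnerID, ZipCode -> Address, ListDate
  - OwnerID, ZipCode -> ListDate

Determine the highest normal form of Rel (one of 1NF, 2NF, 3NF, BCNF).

Candidate key: {OwnerID, ZipCode}. Prime attributes: {OwnerID, ZipCode}.
For ListDate -> Price we have {ListDate}⁺ = {Address, ListDate, Price}; {ListDate} is not a superkey, so BCNF fails.
Because {Price} is non-prime and the left side of ListDate -> Price is not a superkey, the relation is not in 3NF.
No proper subset of a key has a non-prime attribute in its closure, so there is no partial dependency; 2NF holds.

2NF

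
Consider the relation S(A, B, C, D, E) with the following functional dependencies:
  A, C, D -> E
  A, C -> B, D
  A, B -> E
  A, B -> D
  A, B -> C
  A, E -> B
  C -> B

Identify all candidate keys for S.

{A, B}, {A, C}, {A, E}

Attributes never on any right-hand side: {A} — every candidate key must contain it.
{A, B}⁺ = {A, B, C, D, E} — all of the relation — so {A, B} is a candidate key.
{A, C}⁺ = {A, B, C, D, E} — all of the relation — so {A, C} is a candidate key.
{A, E}⁺ = {A, B, C, D, E} — all of the relation — so {A, E} is a candidate key.
These are minimal and exhaustive — every other superkey contains one of them.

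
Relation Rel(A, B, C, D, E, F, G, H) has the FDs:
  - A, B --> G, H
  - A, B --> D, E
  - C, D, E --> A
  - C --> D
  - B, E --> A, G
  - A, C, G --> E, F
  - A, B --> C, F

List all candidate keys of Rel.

Attributes never on any right-hand side: {B} — every candidate key must contain it.
Closure of {A, B} is {A, B, C, D, E, F, G, H}, the whole schema; {A, B} is a candidate key.
Closure of {B, E} is {A, B, C, D, E, F, G, H}, the whole schema; {B, E} is a candidate key.
These are minimal and exhaustive — every other superkey contains one of them.

{A, B}, {B, E}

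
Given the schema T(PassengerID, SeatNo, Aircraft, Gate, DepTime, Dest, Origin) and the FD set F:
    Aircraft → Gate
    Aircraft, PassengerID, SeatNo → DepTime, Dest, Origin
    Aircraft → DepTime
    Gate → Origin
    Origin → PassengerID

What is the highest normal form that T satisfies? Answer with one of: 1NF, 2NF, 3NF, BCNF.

Candidate key: {Aircraft, SeatNo}. Prime attributes: {Aircraft, SeatNo}.
For Aircraft → Gate we have {Aircraft}⁺ = {Aircraft, DepTime, Gate, Origin, PassengerID}; {Aircraft} is not a superkey, so BCNF fails.
Because {Gate} is non-prime and the left side of Aircraft → Gate is not a superkey, the relation is not in 3NF.
Since {Aircraft} ⊂ {Aircraft, SeatNo} and {Aircraft}⁺ ⊇ {DepTime, Gate, Origin, PassengerID} with {DepTime, Gate, Origin, PassengerID} non-prime, there is a partial dependency; 2NF fails.

1NF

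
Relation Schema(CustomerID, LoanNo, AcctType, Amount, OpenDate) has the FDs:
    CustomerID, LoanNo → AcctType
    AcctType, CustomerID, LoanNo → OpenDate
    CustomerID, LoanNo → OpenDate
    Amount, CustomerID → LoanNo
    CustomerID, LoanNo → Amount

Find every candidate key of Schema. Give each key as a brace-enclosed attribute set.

No FD produces {CustomerID}, so it must be in every candidate key.
{Amount, CustomerID}⁺ = {AcctType, Amount, CustomerID, LoanNo, OpenDate}, which is every attribute, so {Amount, CustomerID} is a candidate key.
{CustomerID, LoanNo}⁺ = {AcctType, Amount, CustomerID, LoanNo, OpenDate}, which is every attribute, so {CustomerID, LoanNo} is a candidate key.
No proper subset of any of these is a key, and no other minimal superkey exists.

{Amount, CustomerID}, {CustomerID, LoanNo}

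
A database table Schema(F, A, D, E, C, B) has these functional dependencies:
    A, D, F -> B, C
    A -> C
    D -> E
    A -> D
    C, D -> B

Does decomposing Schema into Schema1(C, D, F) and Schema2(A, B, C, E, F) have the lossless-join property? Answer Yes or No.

Common attributes: {C, F}; their closure is {C, F}.
Neither Schema1 nor Schema2 is contained in that closure, so the decomposition is lossy.

No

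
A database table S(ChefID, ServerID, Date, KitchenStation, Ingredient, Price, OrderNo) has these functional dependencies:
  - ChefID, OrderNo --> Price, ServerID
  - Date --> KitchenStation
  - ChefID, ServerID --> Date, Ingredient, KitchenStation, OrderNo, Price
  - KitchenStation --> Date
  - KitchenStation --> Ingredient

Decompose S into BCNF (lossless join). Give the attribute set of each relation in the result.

{ChefID, Date, OrderNo, Price, ServerID}; {Date, Ingredient, KitchenStation}

Candidate keys of the original relation: {ChefID, OrderNo}, {ChefID, ServerID}.
Within {ChefID, Date, Ingredient, KitchenStation, OrderNo, Price, ServerID}: {Date}⁺ ∩ {ChefID, Date, Ingredient, KitchenStation, OrderNo, Price, ServerID} = {Date, Ingredient, KitchenStation}, not the whole set, so Date --> Ingredient, KitchenStation violates BCNF; decompose into {Date, Ingredient, KitchenStation} and {ChefID, Date, OrderNo, Price, ServerID}.
{Date, Ingredient, KitchenStation} is in BCNF.
{ChefID, Date, OrderNo, Price, ServerID} is in BCNF.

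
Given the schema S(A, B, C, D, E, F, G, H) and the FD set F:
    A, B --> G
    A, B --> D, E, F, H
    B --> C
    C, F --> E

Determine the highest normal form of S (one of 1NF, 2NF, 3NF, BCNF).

1NF

Candidate key: {A, B}. Prime attributes: {A, B}.
B --> C: {B}⁺ = {B, C}, which is not all of the attributes, so the left side is not a superkey — BCNF is violated.
Because {C} is non-prime and the left side of B --> C is not a superkey, the relation is not in 3NF.
The proper key subset {B} of {A, B} determines non-prime {C}, so the relation is not even in 2NF.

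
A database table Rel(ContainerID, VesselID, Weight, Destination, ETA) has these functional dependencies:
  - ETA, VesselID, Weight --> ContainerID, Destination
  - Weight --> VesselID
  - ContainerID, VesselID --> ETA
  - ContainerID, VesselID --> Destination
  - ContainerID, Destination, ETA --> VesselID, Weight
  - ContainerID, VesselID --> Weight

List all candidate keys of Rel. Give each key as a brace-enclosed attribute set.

{ContainerID, Destination, ETA}, {ContainerID, VesselID}, {ContainerID, Weight}, {ETA, Weight}

{ContainerID, VesselID}⁺ = {ContainerID, Destination, ETA, VesselID, Weight} — all of the relation — so {ContainerID, VesselID} is a candidate key.
{ContainerID, Weight}⁺ = {ContainerID, Destination, ETA, VesselID, Weight} — all of the relation — so {ContainerID, Weight} is a candidate key.
{ETA, Weight}⁺ = {ContainerID, Destination, ETA, VesselID, Weight} — all of the relation — so {ETA, Weight} is a candidate key.
{ContainerID, Destination, ETA}⁺ = {ContainerID, Destination, ETA, VesselID, Weight} — all of the relation — so {ContainerID, Destination, ETA} is a candidate key.
These are minimal and exhaustive — every other superkey contains one of them.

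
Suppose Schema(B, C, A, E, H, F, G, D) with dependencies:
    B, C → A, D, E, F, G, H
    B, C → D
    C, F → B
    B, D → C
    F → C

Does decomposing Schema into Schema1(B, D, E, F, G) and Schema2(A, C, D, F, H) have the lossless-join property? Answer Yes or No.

Schema1 ∩ Schema2 = {D, F}; its closure under F is {A, B, C, D, E, F, G, H}.
This includes all of Schema1, so the common attributes are a superkey of Schema1 — the join is lossless.

Yes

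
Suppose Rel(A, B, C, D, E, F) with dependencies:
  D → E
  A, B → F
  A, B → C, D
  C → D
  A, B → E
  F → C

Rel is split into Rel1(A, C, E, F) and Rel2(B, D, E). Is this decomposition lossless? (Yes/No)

No

Common attributes: {E}; their closure is {E}.
The closure covers neither Rel1 nor Rel2 entirely; the join is not lossless.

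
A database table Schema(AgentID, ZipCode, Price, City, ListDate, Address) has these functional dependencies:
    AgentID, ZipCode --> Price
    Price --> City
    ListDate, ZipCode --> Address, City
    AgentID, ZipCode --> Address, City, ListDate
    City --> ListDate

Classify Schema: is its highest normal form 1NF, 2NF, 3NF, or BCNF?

2NF

Candidate key: {AgentID, ZipCode}. Prime attributes: {AgentID, ZipCode}.
For Price --> City we have {Price}⁺ = {City, ListDate, Price}; {Price} is not a superkey, so BCNF fails.
Price --> City has non-prime {City} on the right and a non-superkey on the left, so 3NF fails.
No non-prime attribute depends on a proper subset of any candidate key, so 2NF holds.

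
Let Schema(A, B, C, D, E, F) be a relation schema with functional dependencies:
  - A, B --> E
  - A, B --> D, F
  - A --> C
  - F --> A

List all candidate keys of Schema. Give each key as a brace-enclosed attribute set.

{B} never appears on the right of any FD, so every key must include it.
{A, B}⁺ = {A, B, C, D, E, F}, which is every attribute, so {A, B} is a candidate key.
{B, F}⁺ = {A, B, C, D, E, F}, which is every attribute, so {B, F} is a candidate key.
Any other superkey properly contains one of these, so there are no further candidate keys.

{A, B}, {B, F}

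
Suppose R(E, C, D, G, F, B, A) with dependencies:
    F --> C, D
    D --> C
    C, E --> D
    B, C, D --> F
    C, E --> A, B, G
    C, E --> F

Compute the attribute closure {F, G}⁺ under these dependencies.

Start with {F, G}.
F --> C, D applies; add {C, D} → now {C, D, F, G}.
No further FD applies.

{C, D, F, G}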